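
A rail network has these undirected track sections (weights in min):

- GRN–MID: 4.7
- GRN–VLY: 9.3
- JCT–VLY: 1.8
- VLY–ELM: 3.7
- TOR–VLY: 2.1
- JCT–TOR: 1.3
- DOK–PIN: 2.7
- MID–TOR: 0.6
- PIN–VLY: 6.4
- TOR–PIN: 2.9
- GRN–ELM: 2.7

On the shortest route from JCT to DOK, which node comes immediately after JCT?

TOR

Enumerating some paths:
JCT → TOR → PIN → DOK: 1.3+2.9+2.7 = 6.9
JCT → VLY → PIN → DOK: 1.8+6.4+2.7 = 10.9
JCT → VLY → TOR → PIN → DOK: 1.8+2.1+2.9+2.7 = 9.5
Cheapest is JCT → TOR → PIN → DOK at 6.9 min.
So from JCT the first move is to TOR.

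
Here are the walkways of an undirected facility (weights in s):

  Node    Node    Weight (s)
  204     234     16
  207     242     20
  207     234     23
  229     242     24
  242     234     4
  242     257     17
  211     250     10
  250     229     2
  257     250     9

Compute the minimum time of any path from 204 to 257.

Enumerating some paths:
204 → 234 → 242 → 257: 16+4+17 = 37
204 → 234 → 242 → 229 → 250 → 257: 16+4+24+2+9 = 55
The minimum is 37 s via 204 → 234 → 242 → 257.

37 s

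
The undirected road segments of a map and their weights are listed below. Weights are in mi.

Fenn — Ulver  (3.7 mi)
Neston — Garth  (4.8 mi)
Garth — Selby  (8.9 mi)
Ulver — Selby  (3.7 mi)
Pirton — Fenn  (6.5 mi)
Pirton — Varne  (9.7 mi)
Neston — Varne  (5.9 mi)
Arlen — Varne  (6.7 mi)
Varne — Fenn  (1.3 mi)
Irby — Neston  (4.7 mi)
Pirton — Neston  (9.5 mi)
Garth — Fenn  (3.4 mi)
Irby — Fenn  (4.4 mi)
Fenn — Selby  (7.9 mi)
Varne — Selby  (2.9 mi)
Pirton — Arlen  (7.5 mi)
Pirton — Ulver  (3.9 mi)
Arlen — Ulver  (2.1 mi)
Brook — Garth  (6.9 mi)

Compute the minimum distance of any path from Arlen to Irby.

Enumerating some paths:
Arlen → Ulver → Fenn → Irby: 2.1+3.7+4.4 = 10.2
Arlen → Varne → Fenn → Irby: 6.7+1.3+4.4 = 12.4
Arlen → Ulver → Selby → Varne → Fenn → Irby: 2.1+3.7+2.9+1.3+4.4 = 14.4
The minimum is 10.2 mi via Arlen → Ulver → Fenn → Irby.

10.2 mi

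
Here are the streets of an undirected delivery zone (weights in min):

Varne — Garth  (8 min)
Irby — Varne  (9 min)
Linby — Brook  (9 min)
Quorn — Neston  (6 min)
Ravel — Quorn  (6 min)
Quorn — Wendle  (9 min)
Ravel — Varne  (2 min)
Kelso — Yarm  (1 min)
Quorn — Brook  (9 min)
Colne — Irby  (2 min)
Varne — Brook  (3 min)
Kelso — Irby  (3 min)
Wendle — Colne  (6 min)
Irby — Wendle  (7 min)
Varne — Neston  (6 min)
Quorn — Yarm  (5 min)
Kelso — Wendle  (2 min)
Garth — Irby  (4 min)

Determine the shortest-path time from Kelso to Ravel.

12 min

Candidate routes:
Kelso → Irby → Varne → Ravel: 3+9+2 = 14
Kelso → Irby → Garth → Varne → Ravel: 3+4+8+2 = 17
Kelso → Yarm → Quorn → Ravel: 1+5+6 = 12
Cheapest is Kelso → Yarm → Quorn → Ravel at 12 min.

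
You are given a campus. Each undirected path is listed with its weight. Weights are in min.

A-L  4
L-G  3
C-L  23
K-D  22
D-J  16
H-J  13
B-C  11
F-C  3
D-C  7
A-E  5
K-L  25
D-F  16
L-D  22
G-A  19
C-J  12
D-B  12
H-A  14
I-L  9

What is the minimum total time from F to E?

Settle nodes by increasing distance from F:
F: 0
C: 3  (via F)
D: 10  (via C)
B: 14  (via C)
J: 15  (via C)
L: 26  (via C)
H: 28  (via J)
G: 29  (via L)
A: 30  (via L)
K: 32  (via D)
E: 35  (via A)
Shortest route: F–C–L–A–E = 35 min.

35 min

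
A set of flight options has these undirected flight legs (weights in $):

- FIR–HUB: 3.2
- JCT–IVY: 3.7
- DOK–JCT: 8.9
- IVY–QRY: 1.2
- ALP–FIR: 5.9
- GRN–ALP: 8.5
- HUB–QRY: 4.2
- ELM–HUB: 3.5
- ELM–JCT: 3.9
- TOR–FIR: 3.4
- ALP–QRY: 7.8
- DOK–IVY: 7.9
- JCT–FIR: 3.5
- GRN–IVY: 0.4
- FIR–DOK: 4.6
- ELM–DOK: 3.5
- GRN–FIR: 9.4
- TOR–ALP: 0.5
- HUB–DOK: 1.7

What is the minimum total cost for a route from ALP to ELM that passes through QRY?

Best ALP to QRY: ALP → QRY costing 7.8
Best QRY to ELM: QRY → HUB → ELM costing 7.7
Total via QRY: 7.8 + 7.7 = $15.5.

$15.5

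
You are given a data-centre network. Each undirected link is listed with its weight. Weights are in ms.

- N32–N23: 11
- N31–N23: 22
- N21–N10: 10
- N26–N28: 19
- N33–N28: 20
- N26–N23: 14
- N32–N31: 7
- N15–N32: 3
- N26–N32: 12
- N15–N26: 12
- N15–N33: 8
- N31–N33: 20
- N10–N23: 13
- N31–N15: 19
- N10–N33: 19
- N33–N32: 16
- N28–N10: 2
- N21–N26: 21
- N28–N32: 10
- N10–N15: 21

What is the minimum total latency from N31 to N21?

29 ms

Enumerating some paths:
N31–N32–N28–N10–N21: 7+10+2+10 = 29
N31–N32–N26–N21: 7+12+21 = 40
N31–N32–N23–N10–N21: 7+11+13+10 = 41
The minimum is 29 ms via N31–N32–N28–N10–N21.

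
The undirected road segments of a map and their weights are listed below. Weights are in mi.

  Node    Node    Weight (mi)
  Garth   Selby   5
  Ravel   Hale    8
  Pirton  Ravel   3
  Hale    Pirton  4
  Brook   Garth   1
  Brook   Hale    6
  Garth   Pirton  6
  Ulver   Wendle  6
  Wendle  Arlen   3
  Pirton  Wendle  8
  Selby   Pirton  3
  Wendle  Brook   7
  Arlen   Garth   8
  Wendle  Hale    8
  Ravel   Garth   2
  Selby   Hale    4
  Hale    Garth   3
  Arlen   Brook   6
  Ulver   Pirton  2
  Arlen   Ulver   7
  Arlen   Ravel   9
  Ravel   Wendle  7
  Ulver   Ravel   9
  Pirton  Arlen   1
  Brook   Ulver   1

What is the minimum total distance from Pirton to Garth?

Shortest distances from Pirton:
Pirton: 0
Arlen: 1  (via Pirton)
Ulver: 2  (via Pirton)
Ravel: 3  (via Pirton)
Selby: 3  (via Pirton)
Brook: 3  (via Ulver)
Garth: 4  (via Brook)
Shortest route: Pirton–Ulver–Brook–Garth = 4 mi.

4 mi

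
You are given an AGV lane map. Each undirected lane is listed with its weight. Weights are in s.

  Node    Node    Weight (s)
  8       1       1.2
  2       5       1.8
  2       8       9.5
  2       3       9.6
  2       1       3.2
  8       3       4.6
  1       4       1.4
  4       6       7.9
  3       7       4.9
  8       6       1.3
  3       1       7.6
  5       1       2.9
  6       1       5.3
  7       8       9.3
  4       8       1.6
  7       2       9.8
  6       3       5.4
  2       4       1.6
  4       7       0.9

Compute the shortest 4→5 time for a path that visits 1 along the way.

4.3 s

Best 4 to 1: 4 → 1 costing 1.4
Shortest 1→5: 1 → 5 = 2.9
Total via 1: 1.4 + 2.9 = 4.3 s.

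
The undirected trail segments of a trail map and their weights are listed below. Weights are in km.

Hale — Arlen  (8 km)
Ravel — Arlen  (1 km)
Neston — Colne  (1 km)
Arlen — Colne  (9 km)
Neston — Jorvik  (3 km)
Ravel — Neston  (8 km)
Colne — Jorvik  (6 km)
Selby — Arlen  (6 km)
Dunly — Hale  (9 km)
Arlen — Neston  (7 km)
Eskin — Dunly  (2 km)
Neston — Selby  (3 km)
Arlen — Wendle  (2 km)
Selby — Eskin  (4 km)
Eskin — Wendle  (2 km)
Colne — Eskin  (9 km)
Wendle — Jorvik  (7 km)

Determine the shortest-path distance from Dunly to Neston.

9 km

Enumerating some paths:
Dunly–Eskin–Selby–Neston: 2+4+3 = 9
Dunly–Eskin–Colne–Neston: 2+9+1 = 12
Dunly–Eskin–Wendle–Arlen–Neston: 2+2+2+7 = 13
Dunly–Eskin–Wendle–Jorvik–Neston: 2+2+7+3 = 14
The minimum is 9 km via Dunly–Eskin–Selby–Neston.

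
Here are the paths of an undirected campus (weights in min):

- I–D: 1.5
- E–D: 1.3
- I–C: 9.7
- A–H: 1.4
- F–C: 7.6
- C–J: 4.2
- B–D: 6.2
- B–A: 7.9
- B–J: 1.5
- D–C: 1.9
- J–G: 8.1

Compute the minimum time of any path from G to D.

14.2 min

Enumerating some paths:
G–J–B–D: 8.1+1.5+6.2 = 15.8
G–J–C–I–D: 8.1+4.2+9.7+1.5 = 23.5
G–J–C–D: 8.1+4.2+1.9 = 14.2
Cheapest is G–J–C–D at 14.2 min.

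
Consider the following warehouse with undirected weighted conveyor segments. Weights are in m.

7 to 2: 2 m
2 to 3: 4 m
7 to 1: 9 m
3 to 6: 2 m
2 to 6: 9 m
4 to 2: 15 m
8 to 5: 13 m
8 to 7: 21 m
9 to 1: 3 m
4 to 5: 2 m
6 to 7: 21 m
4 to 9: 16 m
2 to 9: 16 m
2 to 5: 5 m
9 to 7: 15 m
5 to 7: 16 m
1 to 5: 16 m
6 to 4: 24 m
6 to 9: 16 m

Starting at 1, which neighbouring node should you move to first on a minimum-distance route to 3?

Candidate routes:
1 - 7 - 2 - 3: 9+2+4 = 15
1 - 9 - 6 - 3: 3+16+2 = 21
1 - 7 - 2 - 6 - 3: 9+2+9+2 = 22
Cheapest is 1 - 7 - 2 - 3 at 15 m.
So from 1 the first move is to 7.

7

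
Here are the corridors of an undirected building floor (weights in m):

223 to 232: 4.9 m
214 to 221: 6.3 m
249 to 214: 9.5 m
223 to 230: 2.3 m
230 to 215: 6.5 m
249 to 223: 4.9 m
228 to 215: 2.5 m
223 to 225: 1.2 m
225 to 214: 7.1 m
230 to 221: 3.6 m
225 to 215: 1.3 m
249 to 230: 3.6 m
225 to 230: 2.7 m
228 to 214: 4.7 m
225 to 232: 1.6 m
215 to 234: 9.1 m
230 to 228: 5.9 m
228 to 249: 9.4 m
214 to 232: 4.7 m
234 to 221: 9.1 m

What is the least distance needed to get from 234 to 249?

16.3 m

Running Dijkstra from 234:
234: 0
215: 9.1  (via 234)
221: 9.1  (via 234)
225: 10.4  (via 215)
228: 11.6  (via 215)
223: 11.6  (via 225)
232: 12  (via 225)
230: 12.7  (via 221)
214: 15.4  (via 221)
249: 16.3  (via 230)
Shortest route: 234–221–230–249 = 16.3 m.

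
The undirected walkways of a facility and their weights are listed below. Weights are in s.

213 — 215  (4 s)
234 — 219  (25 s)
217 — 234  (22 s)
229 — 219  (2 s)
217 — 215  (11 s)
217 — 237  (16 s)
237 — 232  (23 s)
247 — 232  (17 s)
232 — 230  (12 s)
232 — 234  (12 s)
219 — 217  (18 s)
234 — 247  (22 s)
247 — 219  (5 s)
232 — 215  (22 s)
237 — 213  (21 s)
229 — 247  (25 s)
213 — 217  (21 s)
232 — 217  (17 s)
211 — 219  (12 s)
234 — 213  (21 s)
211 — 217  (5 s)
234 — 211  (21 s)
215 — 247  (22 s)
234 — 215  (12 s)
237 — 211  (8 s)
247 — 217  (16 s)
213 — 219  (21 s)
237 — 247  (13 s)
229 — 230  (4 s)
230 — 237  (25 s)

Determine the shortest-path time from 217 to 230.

Compare a few routes:
217 → 219 → 229 → 230: 18+2+4 = 24
217 → 211 → 219 → 229 → 230: 5+12+2+4 = 23
The minimum is 23 s via 217 → 211 → 219 → 229 → 230.

23 s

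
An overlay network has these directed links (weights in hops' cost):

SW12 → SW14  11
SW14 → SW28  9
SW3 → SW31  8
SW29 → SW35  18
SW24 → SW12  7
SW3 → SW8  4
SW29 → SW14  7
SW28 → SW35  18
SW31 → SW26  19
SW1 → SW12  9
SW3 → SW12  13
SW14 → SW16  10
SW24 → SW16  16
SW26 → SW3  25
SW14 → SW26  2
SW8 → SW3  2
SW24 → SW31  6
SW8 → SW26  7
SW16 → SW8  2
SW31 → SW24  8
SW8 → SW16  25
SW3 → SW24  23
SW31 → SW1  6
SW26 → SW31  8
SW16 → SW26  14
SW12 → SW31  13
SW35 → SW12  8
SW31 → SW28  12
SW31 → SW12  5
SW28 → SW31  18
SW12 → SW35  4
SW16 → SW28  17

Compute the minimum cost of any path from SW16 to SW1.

Compare a few routes:
SW16 → SW8 → SW3 → SW31 → SW1: 2+2+8+6 = 18
SW16 → SW8 → SW26 → SW31 → SW1: 2+7+8+6 = 23
SW16 → SW26 → SW31 → SW1: 14+8+6 = 28
The minimum is 18 hops' cost via SW16 → SW8 → SW3 → SW31 → SW1.

18 hops' cost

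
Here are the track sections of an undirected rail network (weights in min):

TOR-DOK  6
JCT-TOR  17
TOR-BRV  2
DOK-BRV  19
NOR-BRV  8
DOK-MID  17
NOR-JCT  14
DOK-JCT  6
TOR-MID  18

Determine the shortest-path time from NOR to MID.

Candidate routes:
NOR–BRV–TOR–DOK–MID: 8+2+6+17 = 33
NOR–JCT–DOK–MID: 14+6+17 = 37
NOR–BRV–TOR–MID: 8+2+18 = 28
Cheapest is NOR–BRV–TOR–MID at 28 min.

28 min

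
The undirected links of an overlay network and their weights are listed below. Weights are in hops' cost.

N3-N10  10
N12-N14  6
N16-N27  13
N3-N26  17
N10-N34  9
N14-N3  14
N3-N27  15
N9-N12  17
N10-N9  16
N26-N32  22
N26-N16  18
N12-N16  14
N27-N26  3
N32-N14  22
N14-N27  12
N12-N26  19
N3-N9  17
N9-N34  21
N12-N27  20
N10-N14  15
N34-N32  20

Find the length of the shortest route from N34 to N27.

Compare a few routes:
N34–N10–N14–N27: 9+15+12 = 36
N34–N10–N3–N27: 9+10+15 = 34
N34–N10–N3–N26–N27: 9+10+17+3 = 39
The minimum is 34 hops' cost via N34–N10–N3–N27.

34 hops' cost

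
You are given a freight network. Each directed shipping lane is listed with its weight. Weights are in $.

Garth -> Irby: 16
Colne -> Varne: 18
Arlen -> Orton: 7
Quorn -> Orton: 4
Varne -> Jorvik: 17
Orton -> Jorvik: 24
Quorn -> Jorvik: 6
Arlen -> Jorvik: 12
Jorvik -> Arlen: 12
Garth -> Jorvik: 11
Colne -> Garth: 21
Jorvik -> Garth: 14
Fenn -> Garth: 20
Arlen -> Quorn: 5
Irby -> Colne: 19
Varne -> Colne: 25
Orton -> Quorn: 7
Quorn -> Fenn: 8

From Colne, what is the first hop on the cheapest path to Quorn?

Compare a few routes:
Colne → Garth → Jorvik → Arlen → Orton → Quorn: 21+11+12+7+7 = 58
Colne → Garth → Jorvik → Arlen → Quorn: 21+11+12+5 = 49
Colne → Varne → Jorvik → Arlen → Quorn: 18+17+12+5 = 52
Colne → Varne → Jorvik → Arlen → Orton → Quorn: 18+17+12+7+7 = 61
The minimum is $49 via Colne → Garth → Jorvik → Arlen → Quorn.
So from Colne the first move is to Garth.

Garth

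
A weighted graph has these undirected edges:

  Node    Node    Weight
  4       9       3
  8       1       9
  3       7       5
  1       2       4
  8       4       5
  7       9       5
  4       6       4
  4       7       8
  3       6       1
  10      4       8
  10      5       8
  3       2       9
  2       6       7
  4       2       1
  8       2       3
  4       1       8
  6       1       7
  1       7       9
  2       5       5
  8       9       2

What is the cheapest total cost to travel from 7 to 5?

14

Running Dijkstra from 7:
7: 0
3: 5  (via 7)
9: 5  (via 7)
6: 6  (via 3)
8: 7  (via 9)
4: 8  (via 7)
1: 9  (via 7)
2: 9  (via 4)
5: 14  (via 2)
Shortest route: 7 → 4 → 2 → 5 = 14.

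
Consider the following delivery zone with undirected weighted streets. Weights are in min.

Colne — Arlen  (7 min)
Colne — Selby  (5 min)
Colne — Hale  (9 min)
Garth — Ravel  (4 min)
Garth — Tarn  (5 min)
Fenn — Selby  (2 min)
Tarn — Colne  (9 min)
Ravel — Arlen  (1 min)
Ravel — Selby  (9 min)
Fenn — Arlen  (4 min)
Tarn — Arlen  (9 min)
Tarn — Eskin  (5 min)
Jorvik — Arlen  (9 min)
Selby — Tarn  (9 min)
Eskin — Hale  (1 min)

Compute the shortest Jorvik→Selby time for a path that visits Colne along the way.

21 min

Shortest Jorvik→Colne: Jorvik–Arlen–Colne = 16
Shortest Colne→Selby: Colne–Selby = 5
Total via Colne: 16 + 5 = 21 min.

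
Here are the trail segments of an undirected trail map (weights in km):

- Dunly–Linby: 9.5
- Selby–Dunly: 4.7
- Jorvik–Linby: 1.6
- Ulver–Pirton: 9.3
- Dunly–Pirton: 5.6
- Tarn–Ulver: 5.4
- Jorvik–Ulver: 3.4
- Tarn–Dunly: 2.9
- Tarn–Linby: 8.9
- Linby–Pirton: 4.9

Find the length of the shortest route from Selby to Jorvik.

15.8 km

Shortest distances from Selby:
Selby: 0
Dunly: 4.7  (via Selby)
Tarn: 7.6  (via Dunly)
Pirton: 10.3  (via Dunly)
Ulver: 13  (via Tarn)
Linby: 14.2  (via Dunly)
Jorvik: 15.8  (via Linby)
Shortest route: Selby → Dunly → Linby → Jorvik = 15.8 km.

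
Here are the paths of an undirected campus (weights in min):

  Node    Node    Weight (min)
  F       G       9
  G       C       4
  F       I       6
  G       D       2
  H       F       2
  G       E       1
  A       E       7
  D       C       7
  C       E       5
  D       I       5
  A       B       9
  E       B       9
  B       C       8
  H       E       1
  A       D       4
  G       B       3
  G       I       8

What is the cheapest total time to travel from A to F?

10 min

Compare a few routes:
A–D–G–F: 4+2+9 = 15
A–E–H–F: 7+1+2 = 10
The minimum is 10 min via A–E–H–F.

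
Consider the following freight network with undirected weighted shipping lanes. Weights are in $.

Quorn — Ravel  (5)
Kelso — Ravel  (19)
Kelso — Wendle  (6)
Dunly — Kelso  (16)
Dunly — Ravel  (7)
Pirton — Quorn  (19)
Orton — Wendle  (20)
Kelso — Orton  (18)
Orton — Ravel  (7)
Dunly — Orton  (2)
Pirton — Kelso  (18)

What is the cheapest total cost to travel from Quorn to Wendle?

Compare a few routes:
Quorn - Ravel - Orton - Wendle: 5+7+20 = 32
Quorn - Ravel - Dunly - Kelso - Wendle: 5+7+16+6 = 34
Quorn - Ravel - Kelso - Wendle: 5+19+6 = 30
The minimum is $30 via Quorn - Ravel - Kelso - Wendle.

$30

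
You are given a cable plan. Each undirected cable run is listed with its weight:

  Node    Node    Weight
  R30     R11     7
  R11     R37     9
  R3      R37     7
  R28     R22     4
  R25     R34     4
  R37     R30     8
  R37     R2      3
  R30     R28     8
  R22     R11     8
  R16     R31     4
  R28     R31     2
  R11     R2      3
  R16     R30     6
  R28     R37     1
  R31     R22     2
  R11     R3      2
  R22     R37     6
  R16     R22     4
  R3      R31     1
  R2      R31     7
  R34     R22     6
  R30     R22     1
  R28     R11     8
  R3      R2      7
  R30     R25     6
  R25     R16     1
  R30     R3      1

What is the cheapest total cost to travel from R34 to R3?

8

Settle nodes by increasing distance from R34:
R34: 0
R25: 4  (via R34)
R16: 5  (via R25)
R22: 6  (via R34)
R30: 7  (via R22)
R3: 8  (via R30)
Shortest route: R34 → R22 → R30 → R3 = 8.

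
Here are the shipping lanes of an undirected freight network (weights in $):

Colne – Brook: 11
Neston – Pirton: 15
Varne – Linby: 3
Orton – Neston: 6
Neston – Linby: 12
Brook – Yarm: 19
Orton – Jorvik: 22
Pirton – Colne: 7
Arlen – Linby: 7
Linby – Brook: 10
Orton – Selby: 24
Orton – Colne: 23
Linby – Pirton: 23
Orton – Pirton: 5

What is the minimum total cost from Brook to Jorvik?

Candidate routes:
Brook–Colne–Pirton–Orton–Jorvik: 11+7+5+22 = 45
Brook–Linby–Neston–Orton–Jorvik: 10+12+6+22 = 50
Brook–Colne–Orton–Jorvik: 11+23+22 = 56
Cheapest is Brook–Colne–Pirton–Orton–Jorvik at $45.

$45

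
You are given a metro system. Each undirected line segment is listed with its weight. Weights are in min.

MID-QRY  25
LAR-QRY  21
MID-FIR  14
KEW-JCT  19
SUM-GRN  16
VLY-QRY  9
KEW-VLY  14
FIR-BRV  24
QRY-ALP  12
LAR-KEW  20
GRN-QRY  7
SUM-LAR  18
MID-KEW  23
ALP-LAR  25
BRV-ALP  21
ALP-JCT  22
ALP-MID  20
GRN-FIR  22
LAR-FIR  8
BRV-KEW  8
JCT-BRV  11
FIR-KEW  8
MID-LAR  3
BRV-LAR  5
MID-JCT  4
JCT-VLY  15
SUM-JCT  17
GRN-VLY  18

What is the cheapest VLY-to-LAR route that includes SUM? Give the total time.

50 min

Shortest VLY→SUM: VLY → JCT → SUM = 32
Shortest SUM→LAR: SUM → LAR = 18
Total via SUM: 32 + 18 = 50 min.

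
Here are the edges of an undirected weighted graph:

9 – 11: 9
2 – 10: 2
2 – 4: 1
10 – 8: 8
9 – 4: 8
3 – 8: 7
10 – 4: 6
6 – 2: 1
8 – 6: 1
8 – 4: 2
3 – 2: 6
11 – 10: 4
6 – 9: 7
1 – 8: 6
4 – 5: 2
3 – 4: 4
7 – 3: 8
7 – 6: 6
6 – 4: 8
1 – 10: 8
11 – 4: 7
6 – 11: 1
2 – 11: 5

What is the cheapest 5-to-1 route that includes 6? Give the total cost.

Shortest 5→6: 5 → 4 → 2 → 6 = 4
Shortest 6→1: 6 → 8 → 1 = 7
Total via 6: 4 + 7 = 11.

11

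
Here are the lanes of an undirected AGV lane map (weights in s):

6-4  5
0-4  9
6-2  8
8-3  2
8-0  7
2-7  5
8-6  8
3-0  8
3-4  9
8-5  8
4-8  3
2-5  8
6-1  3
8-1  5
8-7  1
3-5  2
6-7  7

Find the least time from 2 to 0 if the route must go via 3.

Best 2 to 3: 2 → 7 → 8 → 3 costing 8
Shortest 3→0: 3 → 0 = 8
Total via 3: 8 + 8 = 16 s.

16 s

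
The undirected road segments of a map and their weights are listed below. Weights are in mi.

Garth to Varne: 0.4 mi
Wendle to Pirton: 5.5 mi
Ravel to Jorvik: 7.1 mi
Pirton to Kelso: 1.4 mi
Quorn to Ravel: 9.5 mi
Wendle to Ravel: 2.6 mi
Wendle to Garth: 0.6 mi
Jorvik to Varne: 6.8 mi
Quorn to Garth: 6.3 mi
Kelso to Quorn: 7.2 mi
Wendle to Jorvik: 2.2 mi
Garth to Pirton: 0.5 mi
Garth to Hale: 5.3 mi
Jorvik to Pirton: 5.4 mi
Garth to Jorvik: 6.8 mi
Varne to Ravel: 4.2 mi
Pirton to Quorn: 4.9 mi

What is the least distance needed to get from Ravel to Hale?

Settle nodes by increasing distance from Ravel:
Ravel: 0
Wendle: 2.6  (via Ravel)
Garth: 3.2  (via Wendle)
Varne: 3.6  (via Garth)
Pirton: 3.7  (via Garth)
Jorvik: 4.8  (via Wendle)
Kelso: 5.1  (via Pirton)
Hale: 8.5  (via Garth)
Shortest route: Ravel → Wendle → Garth → Hale = 8.5 mi.

8.5 mi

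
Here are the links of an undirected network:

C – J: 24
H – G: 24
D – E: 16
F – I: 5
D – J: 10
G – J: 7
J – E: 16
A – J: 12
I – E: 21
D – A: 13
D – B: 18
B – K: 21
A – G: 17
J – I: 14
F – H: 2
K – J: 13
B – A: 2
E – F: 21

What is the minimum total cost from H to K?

34

Candidate routes:
H → F → I → J → K: 2+5+14+13 = 34
H → G → J → K: 24+7+13 = 44
H → F → E → J → K: 2+21+16+13 = 52
H → F → I → J → A → B → K: 2+5+14+12+2+21 = 56
Cheapest is H → F → I → J → K at 34.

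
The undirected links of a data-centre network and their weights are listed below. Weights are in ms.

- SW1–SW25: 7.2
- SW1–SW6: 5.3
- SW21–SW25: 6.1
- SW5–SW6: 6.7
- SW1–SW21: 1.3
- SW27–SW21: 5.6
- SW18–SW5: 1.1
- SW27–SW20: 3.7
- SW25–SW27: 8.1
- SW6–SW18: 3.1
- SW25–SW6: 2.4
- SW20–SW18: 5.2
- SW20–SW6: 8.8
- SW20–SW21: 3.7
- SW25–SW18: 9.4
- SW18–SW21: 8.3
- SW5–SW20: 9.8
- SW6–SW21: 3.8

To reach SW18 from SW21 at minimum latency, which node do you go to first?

Candidate routes:
SW21 - SW18: 8.3 = 8.3
SW21 - SW6 - SW18: 3.8+3.1 = 6.9
Cheapest is SW21 - SW6 - SW18 at 6.9 ms.
So from SW21 the first move is to SW6.

SW6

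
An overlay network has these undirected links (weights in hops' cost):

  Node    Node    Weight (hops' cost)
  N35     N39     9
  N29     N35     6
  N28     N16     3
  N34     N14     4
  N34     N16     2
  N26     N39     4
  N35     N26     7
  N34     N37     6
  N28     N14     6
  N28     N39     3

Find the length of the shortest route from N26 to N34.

Settle nodes by increasing distance from N26:
N26: 0
N39: 4  (via N26)
N28: 7  (via N39)
N35: 7  (via N26)
N16: 10  (via N28)
N34: 12  (via N16)
Shortest route: N26–N39–N28–N16–N34 = 12 hops' cost.

12 hops' cost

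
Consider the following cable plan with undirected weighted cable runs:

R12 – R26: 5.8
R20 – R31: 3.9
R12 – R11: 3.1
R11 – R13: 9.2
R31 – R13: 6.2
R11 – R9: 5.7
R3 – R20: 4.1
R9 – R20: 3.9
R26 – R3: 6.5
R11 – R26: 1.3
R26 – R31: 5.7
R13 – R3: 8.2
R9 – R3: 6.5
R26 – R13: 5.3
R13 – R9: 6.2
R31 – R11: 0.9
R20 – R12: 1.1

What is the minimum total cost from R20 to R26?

Compare a few routes:
R20 - R31 - R11 - R26: 3.9+0.9+1.3 = 6.1
R20 - R12 - R11 - R26: 1.1+3.1+1.3 = 5.5
R20 - R12 - R26: 1.1+5.8 = 6.9
Cheapest is R20 - R12 - R11 - R26 at 5.5.

5.5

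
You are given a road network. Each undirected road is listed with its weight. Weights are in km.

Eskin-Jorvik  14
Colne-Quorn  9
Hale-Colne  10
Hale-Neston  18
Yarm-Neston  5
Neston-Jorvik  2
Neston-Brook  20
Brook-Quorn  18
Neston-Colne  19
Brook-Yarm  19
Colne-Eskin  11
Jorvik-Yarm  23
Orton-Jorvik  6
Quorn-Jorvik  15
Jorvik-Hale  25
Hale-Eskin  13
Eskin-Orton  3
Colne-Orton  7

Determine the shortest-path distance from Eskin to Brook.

Settle nodes by increasing distance from Eskin:
Eskin: 0
Orton: 3  (via Eskin)
Jorvik: 9  (via Orton)
Colne: 10  (via Orton)
Neston: 11  (via Jorvik)
Hale: 13  (via Eskin)
Yarm: 16  (via Neston)
Quorn: 19  (via Colne)
Brook: 31  (via Neston)
Shortest route: Eskin–Orton–Jorvik–Neston–Brook = 31 km.

31 km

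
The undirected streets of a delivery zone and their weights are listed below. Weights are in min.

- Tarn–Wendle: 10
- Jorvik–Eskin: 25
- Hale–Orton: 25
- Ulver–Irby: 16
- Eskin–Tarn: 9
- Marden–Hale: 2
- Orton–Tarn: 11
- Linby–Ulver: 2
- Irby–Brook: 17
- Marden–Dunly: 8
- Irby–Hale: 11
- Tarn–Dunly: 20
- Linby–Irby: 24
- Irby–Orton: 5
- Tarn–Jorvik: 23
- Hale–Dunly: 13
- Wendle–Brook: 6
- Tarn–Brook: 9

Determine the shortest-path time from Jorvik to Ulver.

Shortest distances from Jorvik:
Jorvik: 0
Tarn: 23  (via Jorvik)
Eskin: 25  (via Jorvik)
Brook: 32  (via Tarn)
Wendle: 33  (via Tarn)
Orton: 34  (via Tarn)
Irby: 39  (via Orton)
Dunly: 43  (via Tarn)
Hale: 50  (via Irby)
Marden: 51  (via Dunly)
Ulver: 55  (via Irby)
Shortest route: Jorvik–Tarn–Orton–Irby–Ulver = 55 min.

55 min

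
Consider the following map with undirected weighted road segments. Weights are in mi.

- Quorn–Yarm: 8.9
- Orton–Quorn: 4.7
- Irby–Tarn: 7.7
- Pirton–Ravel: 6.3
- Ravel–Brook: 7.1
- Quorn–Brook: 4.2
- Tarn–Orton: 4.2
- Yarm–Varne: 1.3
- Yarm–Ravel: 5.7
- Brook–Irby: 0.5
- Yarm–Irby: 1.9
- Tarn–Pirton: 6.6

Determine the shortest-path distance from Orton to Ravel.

Shortest distances from Orton:
Orton: 0
Tarn: 4.2  (via Orton)
Quorn: 4.7  (via Orton)
Brook: 8.9  (via Quorn)
Irby: 9.4  (via Brook)
Pirton: 10.8  (via Tarn)
Yarm: 11.3  (via Irby)
Varne: 12.6  (via Yarm)
Ravel: 16  (via Brook)
Shortest route: Orton → Quorn → Brook → Ravel = 16 mi.

16 mi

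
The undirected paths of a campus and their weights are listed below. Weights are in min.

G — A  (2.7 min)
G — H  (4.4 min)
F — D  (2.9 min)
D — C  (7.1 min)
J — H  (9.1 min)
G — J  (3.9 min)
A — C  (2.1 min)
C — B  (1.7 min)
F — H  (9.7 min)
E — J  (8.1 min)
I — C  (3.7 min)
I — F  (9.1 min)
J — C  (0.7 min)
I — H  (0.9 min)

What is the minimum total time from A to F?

Compare a few routes:
A–C–I–F: 2.1+3.7+9.1 = 14.9
A–C–I–H–F: 2.1+3.7+0.9+9.7 = 16.4
A–G–H–F: 2.7+4.4+9.7 = 16.8
A–C–D–F: 2.1+7.1+2.9 = 12.1
Cheapest is A–C–D–F at 12.1 min.

12.1 min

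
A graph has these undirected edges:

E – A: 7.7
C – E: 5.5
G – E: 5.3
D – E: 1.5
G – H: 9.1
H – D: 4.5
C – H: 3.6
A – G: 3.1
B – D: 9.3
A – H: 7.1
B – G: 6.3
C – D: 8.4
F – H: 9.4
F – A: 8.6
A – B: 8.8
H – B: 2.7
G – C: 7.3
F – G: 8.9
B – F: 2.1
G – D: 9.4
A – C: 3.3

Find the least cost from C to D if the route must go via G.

Shortest C→G: C–A–G = 6.4
Best G to D: G–E–D costing 6.8
Total via G: 6.4 + 6.8 = 13.2.

13.2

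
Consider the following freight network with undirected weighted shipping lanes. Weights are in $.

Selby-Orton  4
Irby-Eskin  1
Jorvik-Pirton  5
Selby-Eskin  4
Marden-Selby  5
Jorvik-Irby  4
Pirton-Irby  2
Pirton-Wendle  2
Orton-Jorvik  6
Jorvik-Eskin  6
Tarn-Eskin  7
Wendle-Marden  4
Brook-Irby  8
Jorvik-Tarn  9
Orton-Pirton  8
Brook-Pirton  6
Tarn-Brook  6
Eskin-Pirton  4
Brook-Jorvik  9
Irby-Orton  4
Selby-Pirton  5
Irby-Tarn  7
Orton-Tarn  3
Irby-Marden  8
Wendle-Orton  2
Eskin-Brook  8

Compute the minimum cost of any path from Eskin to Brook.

$8

Running Dijkstra from Eskin:
Eskin: 0
Irby: 1  (via Eskin)
Pirton: 3  (via Irby)
Selby: 4  (via Eskin)
Wendle: 5  (via Pirton)
Orton: 5  (via Irby)
Jorvik: 5  (via Irby)
Tarn: 7  (via Eskin)
Brook: 8  (via Eskin)
Shortest route: Eskin → Brook = $8.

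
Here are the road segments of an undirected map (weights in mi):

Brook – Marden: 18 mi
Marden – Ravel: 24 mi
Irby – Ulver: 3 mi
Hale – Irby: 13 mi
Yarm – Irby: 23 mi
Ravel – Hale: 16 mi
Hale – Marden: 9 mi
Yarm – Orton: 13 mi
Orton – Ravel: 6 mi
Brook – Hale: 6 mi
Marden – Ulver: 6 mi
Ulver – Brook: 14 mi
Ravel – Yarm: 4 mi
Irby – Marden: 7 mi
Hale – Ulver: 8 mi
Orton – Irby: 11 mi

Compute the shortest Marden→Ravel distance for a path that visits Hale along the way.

25 mi

Best Marden to Hale: Marden–Hale costing 9
Best Hale to Ravel: Hale–Ravel costing 16
Total via Hale: 9 + 16 = 25 mi.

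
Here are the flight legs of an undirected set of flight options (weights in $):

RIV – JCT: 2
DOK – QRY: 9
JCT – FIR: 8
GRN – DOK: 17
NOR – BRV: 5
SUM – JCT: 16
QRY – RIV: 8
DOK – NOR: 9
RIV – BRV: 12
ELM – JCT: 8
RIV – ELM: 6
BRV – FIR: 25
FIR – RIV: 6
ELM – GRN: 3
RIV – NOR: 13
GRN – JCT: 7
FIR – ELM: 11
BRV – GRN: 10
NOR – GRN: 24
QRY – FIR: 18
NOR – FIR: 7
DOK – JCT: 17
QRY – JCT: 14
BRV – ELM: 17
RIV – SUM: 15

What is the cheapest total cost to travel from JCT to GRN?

$7

Settle nodes by increasing distance from JCT:
JCT: 0
RIV: 2  (via JCT)
GRN: 7  (via JCT)
Shortest route: JCT–GRN = $7.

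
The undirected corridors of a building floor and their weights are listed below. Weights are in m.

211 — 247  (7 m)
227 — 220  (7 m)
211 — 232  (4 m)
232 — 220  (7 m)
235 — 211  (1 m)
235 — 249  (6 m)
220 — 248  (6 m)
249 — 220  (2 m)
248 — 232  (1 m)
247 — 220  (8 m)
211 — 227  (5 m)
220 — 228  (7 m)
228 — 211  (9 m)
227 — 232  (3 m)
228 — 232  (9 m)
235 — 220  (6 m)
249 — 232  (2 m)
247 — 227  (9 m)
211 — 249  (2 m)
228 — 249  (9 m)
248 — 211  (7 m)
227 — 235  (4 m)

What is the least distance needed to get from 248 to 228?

Shortest distances from 248:
248: 0
232: 1  (via 248)
249: 3  (via 232)
227: 4  (via 232)
211: 5  (via 232)
220: 5  (via 249)
235: 6  (via 211)
228: 10  (via 232)
Shortest route: 248 → 232 → 228 = 10 m.

10 m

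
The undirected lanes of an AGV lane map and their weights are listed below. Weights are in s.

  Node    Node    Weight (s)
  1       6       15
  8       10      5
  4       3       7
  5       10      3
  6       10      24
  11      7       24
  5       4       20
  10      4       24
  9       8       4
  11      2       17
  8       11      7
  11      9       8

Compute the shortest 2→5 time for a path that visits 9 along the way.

37 s

Best 2 to 9: 2–11–9 costing 25
Shortest 9→5: 9–8–10–5 = 12
Total via 9: 25 + 12 = 37 s.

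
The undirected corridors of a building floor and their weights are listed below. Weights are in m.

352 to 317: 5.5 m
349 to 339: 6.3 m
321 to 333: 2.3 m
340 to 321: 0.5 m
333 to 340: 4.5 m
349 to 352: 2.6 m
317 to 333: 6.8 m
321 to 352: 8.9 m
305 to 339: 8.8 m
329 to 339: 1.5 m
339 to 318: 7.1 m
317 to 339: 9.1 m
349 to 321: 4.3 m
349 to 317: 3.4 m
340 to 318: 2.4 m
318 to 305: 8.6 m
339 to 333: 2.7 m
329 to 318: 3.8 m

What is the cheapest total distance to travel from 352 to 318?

9.8 m

Running Dijkstra from 352:
352: 0
349: 2.6  (via 352)
317: 5.5  (via 352)
321: 6.9  (via 349)
340: 7.4  (via 321)
339: 8.9  (via 349)
333: 9.2  (via 321)
318: 9.8  (via 340)
Shortest route: 352 → 349 → 321 → 340 → 318 = 9.8 m.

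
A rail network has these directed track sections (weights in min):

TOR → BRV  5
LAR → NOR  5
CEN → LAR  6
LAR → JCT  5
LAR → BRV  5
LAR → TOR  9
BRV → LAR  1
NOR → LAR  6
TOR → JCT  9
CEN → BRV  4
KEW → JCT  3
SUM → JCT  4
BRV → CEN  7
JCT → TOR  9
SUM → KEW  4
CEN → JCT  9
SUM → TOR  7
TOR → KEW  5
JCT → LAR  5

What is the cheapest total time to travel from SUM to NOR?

Candidate routes:
SUM → JCT → LAR → NOR: 4+5+5 = 14
SUM → KEW → JCT → LAR → NOR: 4+3+5+5 = 17
The minimum is 14 min via SUM → JCT → LAR → NOR.

14 min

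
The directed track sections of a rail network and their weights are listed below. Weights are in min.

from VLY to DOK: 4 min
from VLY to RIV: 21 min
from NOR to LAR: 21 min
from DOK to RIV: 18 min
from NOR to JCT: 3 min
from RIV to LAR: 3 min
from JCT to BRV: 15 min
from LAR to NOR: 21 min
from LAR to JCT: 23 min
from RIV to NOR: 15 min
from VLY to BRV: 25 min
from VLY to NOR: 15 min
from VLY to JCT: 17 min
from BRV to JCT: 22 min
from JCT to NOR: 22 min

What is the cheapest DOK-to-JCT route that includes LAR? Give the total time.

44 min

Best DOK to LAR: DOK–RIV–LAR costing 21
Shortest LAR→JCT: LAR–JCT = 23
Total via LAR: 21 + 23 = 44 min.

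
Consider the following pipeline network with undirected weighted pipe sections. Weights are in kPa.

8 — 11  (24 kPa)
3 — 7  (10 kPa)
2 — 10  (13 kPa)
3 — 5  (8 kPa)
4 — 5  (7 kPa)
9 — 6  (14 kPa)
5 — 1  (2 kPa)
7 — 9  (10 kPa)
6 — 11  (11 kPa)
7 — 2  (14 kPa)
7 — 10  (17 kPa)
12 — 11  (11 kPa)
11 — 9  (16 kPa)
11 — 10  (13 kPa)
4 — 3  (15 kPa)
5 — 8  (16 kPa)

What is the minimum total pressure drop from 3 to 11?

36 kPa

Shortest distances from 3:
3: 0
5: 8  (via 3)
1: 10  (via 5)
7: 10  (via 3)
4: 15  (via 3)
9: 20  (via 7)
2: 24  (via 7)
8: 24  (via 5)
10: 27  (via 7)
6: 34  (via 9)
11: 36  (via 9)
Shortest route: 3–7–9–11 = 36 kPa.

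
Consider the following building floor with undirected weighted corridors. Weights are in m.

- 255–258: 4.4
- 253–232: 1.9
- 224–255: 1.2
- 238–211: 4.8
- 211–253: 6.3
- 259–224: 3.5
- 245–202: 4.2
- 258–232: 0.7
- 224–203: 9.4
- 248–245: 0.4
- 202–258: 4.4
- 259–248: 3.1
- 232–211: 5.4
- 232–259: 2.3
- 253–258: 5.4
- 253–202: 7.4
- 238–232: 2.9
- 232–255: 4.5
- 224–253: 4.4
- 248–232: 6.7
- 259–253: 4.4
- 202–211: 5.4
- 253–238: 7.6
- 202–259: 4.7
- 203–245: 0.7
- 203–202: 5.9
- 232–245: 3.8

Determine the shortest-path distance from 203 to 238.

Shortest distances from 203:
203: 0
245: 0.7  (via 203)
248: 1.1  (via 245)
259: 4.2  (via 248)
232: 4.5  (via 245)
202: 4.9  (via 245)
258: 5.2  (via 232)
253: 6.4  (via 232)
238: 7.4  (via 232)
Shortest route: 203–245–232–238 = 7.4 m.

7.4 m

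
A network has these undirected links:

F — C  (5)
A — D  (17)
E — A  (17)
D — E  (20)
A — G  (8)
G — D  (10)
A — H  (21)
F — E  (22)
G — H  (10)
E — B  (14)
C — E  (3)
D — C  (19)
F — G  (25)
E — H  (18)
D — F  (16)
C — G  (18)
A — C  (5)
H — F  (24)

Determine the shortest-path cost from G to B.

Shortest distances from G:
G: 0
A: 8  (via G)
D: 10  (via G)
H: 10  (via G)
C: 13  (via A)
E: 16  (via C)
F: 18  (via C)
B: 30  (via E)
Shortest route: G–A–C–E–B = 30.

30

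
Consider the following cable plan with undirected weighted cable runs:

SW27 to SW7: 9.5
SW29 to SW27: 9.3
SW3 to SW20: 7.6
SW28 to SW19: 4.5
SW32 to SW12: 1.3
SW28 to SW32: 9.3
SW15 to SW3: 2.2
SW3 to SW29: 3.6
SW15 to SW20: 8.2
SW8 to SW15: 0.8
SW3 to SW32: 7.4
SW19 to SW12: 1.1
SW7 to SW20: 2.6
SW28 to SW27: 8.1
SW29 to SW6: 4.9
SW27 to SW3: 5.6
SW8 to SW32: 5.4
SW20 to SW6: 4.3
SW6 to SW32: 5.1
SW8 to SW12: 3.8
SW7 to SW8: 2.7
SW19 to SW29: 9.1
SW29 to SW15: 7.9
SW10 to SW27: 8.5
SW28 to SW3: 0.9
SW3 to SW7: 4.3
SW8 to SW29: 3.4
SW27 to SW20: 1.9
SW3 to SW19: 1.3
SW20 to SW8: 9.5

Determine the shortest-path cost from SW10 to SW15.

Compare a few routes:
SW10 → SW27 → SW20 → SW15: 8.5+1.9+8.2 = 18.6
SW10 → SW27 → SW20 → SW7 → SW8 → SW15: 8.5+1.9+2.6+2.7+0.8 = 16.5
SW10 → SW27 → SW3 → SW15: 8.5+5.6+2.2 = 16.3
Cheapest is SW10 → SW27 → SW3 → SW15 at 16.3.

16.3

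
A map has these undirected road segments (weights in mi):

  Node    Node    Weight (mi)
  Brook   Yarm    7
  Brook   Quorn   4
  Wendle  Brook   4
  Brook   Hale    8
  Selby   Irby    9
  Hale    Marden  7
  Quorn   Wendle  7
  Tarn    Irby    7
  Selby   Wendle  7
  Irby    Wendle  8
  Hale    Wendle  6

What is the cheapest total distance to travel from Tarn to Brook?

19 mi

Enumerating some paths:
Tarn → Irby → Wendle → Quorn → Brook: 7+8+7+4 = 26
Tarn → Irby → Wendle → Brook: 7+8+4 = 19
The minimum is 19 mi via Tarn → Irby → Wendle → Brook.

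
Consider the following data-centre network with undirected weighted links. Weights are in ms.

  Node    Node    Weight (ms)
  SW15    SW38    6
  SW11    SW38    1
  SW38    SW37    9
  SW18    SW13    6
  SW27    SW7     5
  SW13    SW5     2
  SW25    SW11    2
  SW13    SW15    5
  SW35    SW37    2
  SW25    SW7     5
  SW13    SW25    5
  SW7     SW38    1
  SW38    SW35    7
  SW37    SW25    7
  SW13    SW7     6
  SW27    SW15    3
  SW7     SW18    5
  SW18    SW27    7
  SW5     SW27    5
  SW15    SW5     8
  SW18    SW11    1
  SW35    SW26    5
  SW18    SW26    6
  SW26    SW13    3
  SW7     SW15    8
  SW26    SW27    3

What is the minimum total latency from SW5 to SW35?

10 ms

Shortest distances from SW5:
SW5: 0
SW13: 2  (via SW5)
SW27: 5  (via SW5)
SW26: 5  (via SW13)
SW15: 7  (via SW13)
SW25: 7  (via SW13)
SW18: 8  (via SW13)
SW7: 8  (via SW13)
SW11: 9  (via SW25)
SW38: 9  (via SW7)
SW35: 10  (via SW26)
Shortest route: SW5–SW13–SW26–SW35 = 10 ms.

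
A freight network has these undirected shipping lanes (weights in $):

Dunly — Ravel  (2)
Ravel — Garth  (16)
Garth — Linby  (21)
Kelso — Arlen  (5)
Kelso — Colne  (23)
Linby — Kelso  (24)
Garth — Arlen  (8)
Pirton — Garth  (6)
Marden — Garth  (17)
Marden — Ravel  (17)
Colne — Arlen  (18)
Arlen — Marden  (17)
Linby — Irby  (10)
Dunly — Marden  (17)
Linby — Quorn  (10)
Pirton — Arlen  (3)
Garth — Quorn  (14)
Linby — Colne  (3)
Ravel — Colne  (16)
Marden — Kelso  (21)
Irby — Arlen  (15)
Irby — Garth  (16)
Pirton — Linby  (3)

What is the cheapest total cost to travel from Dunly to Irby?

Running Dijkstra from Dunly:
Dunly: 0
Ravel: 2  (via Dunly)
Marden: 17  (via Dunly)
Colne: 18  (via Ravel)
Garth: 18  (via Ravel)
Linby: 21  (via Colne)
Pirton: 24  (via Garth)
Arlen: 26  (via Garth)
Irby: 31  (via Linby)
Shortest route: Dunly–Ravel–Colne–Linby–Irby = $31.

$31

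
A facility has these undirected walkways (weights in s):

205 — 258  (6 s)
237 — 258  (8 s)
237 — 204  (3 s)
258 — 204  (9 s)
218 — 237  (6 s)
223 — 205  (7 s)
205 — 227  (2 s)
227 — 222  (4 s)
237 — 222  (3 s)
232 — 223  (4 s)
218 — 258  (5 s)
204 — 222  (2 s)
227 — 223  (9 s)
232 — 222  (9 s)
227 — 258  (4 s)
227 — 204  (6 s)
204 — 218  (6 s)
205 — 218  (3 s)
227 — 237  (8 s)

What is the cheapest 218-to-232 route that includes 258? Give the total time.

22 s

Shortest 218→258: 218–258 = 5
Shortest 258→232: 258–227–222–232 = 17
Total via 258: 5 + 17 = 22 s.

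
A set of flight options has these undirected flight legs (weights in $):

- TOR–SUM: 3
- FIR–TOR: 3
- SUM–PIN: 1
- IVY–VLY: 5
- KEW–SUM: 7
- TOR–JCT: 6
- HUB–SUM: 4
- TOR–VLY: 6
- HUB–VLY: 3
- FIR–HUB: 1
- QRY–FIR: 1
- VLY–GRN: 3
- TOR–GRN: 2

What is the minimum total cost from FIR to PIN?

$6

Settle nodes by increasing distance from FIR:
FIR: 0
QRY: 1  (via FIR)
HUB: 1  (via FIR)
TOR: 3  (via FIR)
VLY: 4  (via HUB)
GRN: 5  (via TOR)
SUM: 5  (via HUB)
PIN: 6  (via SUM)
Shortest route: FIR–HUB–SUM–PIN = $6.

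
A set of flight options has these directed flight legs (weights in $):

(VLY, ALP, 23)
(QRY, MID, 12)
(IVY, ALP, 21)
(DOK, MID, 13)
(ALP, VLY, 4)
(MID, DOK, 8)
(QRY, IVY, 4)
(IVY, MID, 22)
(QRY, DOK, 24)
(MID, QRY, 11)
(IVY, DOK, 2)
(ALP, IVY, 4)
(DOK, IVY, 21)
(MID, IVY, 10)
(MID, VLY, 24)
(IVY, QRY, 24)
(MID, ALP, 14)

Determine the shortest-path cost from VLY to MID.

Enumerating some paths:
VLY–ALP–IVY–MID: 23+4+22 = 49
VLY–ALP–IVY–DOK–MID: 23+4+2+13 = 42
VLY–ALP–IVY–QRY–MID: 23+4+24+12 = 63
Cheapest is VLY–ALP–IVY–DOK–MID at $42.

$42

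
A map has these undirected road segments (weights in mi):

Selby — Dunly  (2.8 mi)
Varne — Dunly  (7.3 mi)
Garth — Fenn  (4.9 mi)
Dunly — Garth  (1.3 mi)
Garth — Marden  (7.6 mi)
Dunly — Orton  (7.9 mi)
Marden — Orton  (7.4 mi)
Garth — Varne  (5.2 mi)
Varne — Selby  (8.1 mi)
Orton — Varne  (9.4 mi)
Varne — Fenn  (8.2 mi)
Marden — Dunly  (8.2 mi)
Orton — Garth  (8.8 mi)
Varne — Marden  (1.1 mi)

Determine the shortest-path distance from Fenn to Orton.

13.7 mi

Compare a few routes:
Fenn–Garth–Dunly–Orton: 4.9+1.3+7.9 = 14.1
Fenn–Varne–Orton: 8.2+9.4 = 17.6
Fenn–Garth–Orton: 4.9+8.8 = 13.7
Fenn–Varne–Marden–Orton: 8.2+1.1+7.4 = 16.7
Cheapest is Fenn–Garth–Orton at 13.7 mi.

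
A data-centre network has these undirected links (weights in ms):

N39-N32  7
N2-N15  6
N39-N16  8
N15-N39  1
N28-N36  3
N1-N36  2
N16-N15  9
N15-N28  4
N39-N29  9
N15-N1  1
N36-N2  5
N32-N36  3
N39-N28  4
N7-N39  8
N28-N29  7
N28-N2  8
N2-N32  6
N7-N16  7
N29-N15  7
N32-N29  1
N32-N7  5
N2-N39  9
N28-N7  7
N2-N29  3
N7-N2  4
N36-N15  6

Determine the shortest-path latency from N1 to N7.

Enumerating some paths:
N1 - N36 - N2 - N7: 2+5+4 = 11
N1 - N15 - N39 - N7: 1+1+8 = 10
The minimum is 10 ms via N1 - N15 - N39 - N7.

10 ms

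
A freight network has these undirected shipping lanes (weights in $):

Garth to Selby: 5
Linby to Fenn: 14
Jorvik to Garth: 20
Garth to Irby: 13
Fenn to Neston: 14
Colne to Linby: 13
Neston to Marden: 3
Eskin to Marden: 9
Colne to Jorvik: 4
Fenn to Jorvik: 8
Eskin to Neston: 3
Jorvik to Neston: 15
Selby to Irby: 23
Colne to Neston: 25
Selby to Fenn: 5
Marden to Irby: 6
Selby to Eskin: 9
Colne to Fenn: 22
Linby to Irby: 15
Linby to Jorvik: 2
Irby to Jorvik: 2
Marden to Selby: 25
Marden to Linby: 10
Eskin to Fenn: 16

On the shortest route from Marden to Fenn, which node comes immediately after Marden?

Candidate routes:
Marden–Neston–Eskin–Selby–Fenn: 3+3+9+5 = 20
Marden–Irby–Jorvik–Fenn: 6+2+8 = 16
Marden–Neston–Fenn: 3+14 = 17
Cheapest is Marden–Irby–Jorvik–Fenn at $16.
So from Marden the first move is to Irby.

Irby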